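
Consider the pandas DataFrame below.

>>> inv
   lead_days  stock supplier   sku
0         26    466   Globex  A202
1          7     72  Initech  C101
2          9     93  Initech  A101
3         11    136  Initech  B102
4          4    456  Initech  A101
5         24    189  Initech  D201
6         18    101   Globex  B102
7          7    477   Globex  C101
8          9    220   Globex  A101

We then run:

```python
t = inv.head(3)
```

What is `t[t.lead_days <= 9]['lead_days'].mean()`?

8.0

take first 3 rows:
   lead_days  stock supplier   sku
0         26    466   Globex  A202
1          7     72  Initech  C101
2          9     93  Initech  A101
filter rows where lead_days <= 9:
   lead_days  stock supplier   sku
1          7     72  Initech  C101
2          9     93  Initech  A101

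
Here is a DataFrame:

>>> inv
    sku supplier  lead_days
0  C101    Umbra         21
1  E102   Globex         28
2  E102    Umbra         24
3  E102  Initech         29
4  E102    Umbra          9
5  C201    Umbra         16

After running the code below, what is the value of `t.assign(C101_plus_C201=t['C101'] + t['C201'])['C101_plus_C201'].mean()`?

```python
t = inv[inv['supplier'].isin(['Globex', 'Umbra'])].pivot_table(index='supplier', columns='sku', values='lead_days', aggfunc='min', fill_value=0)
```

18.5

filter rows where supplier in ['Globex', 'Umbra']:
    sku supplier  lead_days
0  C101    Umbra         21
1  E102   Globex         28
2  E102    Umbra         24
4  E102    Umbra          9
5  C201    Umbra         16
pivot: rows=supplier, cols=sku, min(lead_days):
sku       C101  C201  E102
supplier                  
Globex       0     0    28
Umbra       21    16     9
add column C101_plus_C201 = t['C101'] + t['C201']:
sku       C101  C201  E102  C101_plus_C201
supplier                                  
Globex       0     0    28               0
Umbra       21    16     9              37
mean of column 'C101_plus_C201' → 18.5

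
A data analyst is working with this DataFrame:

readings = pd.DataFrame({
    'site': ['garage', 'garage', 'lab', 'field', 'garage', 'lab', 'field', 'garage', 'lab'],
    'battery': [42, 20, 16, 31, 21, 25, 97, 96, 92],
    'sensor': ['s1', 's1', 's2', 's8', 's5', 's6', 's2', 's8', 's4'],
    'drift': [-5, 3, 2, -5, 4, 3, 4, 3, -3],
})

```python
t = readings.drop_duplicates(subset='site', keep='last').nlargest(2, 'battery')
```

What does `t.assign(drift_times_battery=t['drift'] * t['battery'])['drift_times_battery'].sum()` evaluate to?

676

drop duplicate site (keep=last):
     site  battery sensor  drift
6   field       97     s2      4
7  garage       96     s8      3
8     lab       92     s4     -3
take 2 rows with largest battery:
     site  battery sensor  drift
6   field       97     s2      4
7  garage       96     s8      3
add column drift_times_battery = t['drift'] * t['battery']:
     site  battery sensor  drift  drift_times_battery
6   field       97     s2      4                  388
7  garage       96     s8      3                  288
Hence 676.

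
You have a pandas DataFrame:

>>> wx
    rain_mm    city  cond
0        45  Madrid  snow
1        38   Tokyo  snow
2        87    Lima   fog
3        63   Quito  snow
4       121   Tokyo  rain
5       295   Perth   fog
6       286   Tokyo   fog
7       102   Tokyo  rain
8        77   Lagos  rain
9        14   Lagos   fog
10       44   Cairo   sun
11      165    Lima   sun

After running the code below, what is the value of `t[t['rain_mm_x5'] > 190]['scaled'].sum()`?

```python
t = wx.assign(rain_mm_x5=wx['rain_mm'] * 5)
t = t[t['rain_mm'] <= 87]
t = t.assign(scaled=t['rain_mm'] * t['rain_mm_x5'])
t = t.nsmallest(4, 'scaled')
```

19805

add column rain_mm_x5 = wx['rain_mm'] * 5:
    rain_mm    city  cond  rain_mm_x5
0        45  Madrid  snow         225
1        38   Tokyo  snow         190
2        87    Lima   fog         435
3        63   Quito  snow         315
4       121   Tokyo  rain         605
5       295   Perth   fog        1475
6       286   Tokyo   fog        1430
7       102   Tokyo  rain         510
8        77   Lagos  rain         385
9        14   Lagos   fog          70
10       44   Cairo   sun         220
11      165    Lima   sun         825
filter rows where rain_mm <= 87:
    rain_mm    city  cond  rain_mm_x5
0        45  Madrid  snow         225
1        38   Tokyo  snow         190
2        87    Lima   fog         435
3        63   Quito  snow         315
8        77   Lagos  rain         385
9        14   Lagos   fog          70
10       44   Cairo   sun         220
add column scaled = t['rain_mm'] * t['rain_mm_x5']:
    rain_mm    city  cond  rain_mm_x5  scaled
0        45  Madrid  snow         225   10125
1        38   Tokyo  snow         190    7220
2        87    Lima   fog         435   37845
3        63   Quito  snow         315   19845
8        77   Lagos  rain         385   29645
9        14   Lagos   fog          70     980
10       44   Cairo   sun         220    9680
take 4 rows with smallest scaled:
    rain_mm    city  cond  rain_mm_x5  scaled
9        14   Lagos   fog          70     980
1        38   Tokyo  snow         190    7220
10       44   Cairo   sun         220    9680
0        45  Madrid  snow         225   10125
filter rows where rain_mm_x5 > 190:
    rain_mm    city  cond  rain_mm_x5  scaled
10       44   Cairo   sun         220    9680
0        45  Madrid  snow         225   10125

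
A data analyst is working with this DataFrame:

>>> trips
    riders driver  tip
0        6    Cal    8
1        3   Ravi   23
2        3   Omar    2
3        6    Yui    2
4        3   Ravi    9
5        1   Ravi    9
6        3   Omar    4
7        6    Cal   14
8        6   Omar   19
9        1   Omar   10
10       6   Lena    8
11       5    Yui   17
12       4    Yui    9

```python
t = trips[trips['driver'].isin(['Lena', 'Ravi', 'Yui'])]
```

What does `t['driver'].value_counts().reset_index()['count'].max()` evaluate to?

filter rows where driver in ['Lena', 'Ravi', 'Yui']:
    riders driver  tip
1        3   Ravi   23
3        6    Yui    2
4        3   Ravi    9
5        1   Ravi    9
10       6   Lena    8
11       5    Yui   17
12       4    Yui    9
value_counts of driver:
driver
Ravi    3
Yui     3
Lena    1
Name: count, dtype: int64
reset_index():
  driver  count
0   Ravi      3
1    Yui      3
2   Lena      1
Then the max of column 'count': 3

3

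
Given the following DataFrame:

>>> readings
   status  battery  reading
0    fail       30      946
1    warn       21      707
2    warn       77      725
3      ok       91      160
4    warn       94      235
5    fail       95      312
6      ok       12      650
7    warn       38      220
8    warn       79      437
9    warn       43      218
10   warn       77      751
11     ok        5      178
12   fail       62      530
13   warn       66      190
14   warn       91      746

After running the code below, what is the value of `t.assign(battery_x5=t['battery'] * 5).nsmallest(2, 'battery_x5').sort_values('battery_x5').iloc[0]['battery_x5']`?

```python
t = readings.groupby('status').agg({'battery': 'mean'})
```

group by status, mean of battery:
          battery
status           
fail    62.333333
ok      36.000000
warn    65.111111
add column battery_x5 = t['battery'] * 5:
          battery  battery_x5
status                       
fail    62.333333  311.666667
ok      36.000000  180.000000
warn    65.111111  325.555556
take 2 rows with smallest battery_x5:
          battery  battery_x5
status                       
ok      36.000000  180.000000
fail    62.333333  311.666667
sort by battery_x5:
          battery  battery_x5
status                       
ok      36.000000  180.000000
fail    62.333333  311.666667
The value at position 0, column 'battery_x5' is 180.0.

180.0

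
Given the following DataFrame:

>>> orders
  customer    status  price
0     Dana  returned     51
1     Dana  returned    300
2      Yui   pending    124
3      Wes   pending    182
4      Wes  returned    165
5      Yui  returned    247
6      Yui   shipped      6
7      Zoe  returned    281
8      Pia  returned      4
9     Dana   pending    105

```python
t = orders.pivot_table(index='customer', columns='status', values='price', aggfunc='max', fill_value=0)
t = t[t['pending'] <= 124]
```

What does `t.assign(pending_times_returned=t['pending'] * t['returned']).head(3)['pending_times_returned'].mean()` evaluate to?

20709.3333333

pivot: rows=customer, cols=status, max(price):
status    pending  returned  shipped
customer                            
Dana          105       300        0
Pia             0         4        0
Wes           182       165        0
Yui           124       247        6
Zoe             0       281        0
filter rows where pending <= 124:
status    pending  returned  shipped
customer                            
Dana          105       300        0
Pia             0         4        0
Yui           124       247        6
Zoe             0       281        0
add column pending_times_returned = t['pending'] * t['returned']:
status    pending  returned  shipped  pending_times_returned
customer                                                    
Dana          105       300        0                   31500
Pia             0         4        0                       0
Yui           124       247        6                   30628
Zoe             0       281        0                       0
take first 3 rows:
status    pending  returned  shipped  pending_times_returned
customer                                                    
Dana          105       300        0                   31500
Pia             0         4        0                       0
Yui           124       247        6                   30628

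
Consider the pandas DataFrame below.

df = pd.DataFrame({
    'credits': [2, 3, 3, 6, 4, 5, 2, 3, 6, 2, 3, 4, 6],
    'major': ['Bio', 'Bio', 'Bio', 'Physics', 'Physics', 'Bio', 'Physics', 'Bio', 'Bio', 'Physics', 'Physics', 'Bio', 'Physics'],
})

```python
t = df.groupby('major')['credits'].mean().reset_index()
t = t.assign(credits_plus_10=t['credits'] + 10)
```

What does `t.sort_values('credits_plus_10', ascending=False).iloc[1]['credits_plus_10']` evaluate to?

13.7142857143

group by major, mean of credits:
major
Bio        3.714286
Physics    3.833333
Name: credits, dtype: float64
reset_index():
     major   credits
0      Bio  3.714286
1  Physics  3.833333
add column credits_plus_10 = t['credits'] + 10:
     major   credits  credits_plus_10
0      Bio  3.714286        13.714286
1  Physics  3.833333        13.833333
sort by credits_plus_10 descending:
     major   credits  credits_plus_10
1  Physics  3.833333        13.833333
0      Bio  3.714286        13.714286
Taking the value at position 1, column 'credits_plus_10' gives 13.7142857143.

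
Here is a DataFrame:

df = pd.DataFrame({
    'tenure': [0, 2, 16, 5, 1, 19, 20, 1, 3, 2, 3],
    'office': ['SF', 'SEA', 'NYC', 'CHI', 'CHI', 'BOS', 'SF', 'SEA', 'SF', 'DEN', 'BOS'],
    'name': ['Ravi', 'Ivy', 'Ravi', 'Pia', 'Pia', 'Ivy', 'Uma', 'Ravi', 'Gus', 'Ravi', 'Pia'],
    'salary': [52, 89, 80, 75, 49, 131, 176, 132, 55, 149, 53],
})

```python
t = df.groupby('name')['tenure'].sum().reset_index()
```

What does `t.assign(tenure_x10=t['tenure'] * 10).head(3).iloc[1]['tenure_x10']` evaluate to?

210

group by name, sum of tenure:
name
Gus      3
Ivy     21
Pia      9
Ravi    19
Uma     20
Name: tenure, dtype: int64
reset_index():
   name  tenure
0   Gus       3
1   Ivy      21
2   Pia       9
3  Ravi      19
4   Uma      20
add column tenure_x10 = t['tenure'] * 10:
   name  tenure  tenure_x10
0   Gus       3          30
1   Ivy      21         210
2   Pia       9          90
3  Ravi      19         190
4   Uma      20         200
take first 3 rows:
  name  tenure  tenure_x10
0  Gus       3          30
1  Ivy      21         210
2  Pia       9          90
Reading off the value at position 1, column 'tenure_x10', we get 210.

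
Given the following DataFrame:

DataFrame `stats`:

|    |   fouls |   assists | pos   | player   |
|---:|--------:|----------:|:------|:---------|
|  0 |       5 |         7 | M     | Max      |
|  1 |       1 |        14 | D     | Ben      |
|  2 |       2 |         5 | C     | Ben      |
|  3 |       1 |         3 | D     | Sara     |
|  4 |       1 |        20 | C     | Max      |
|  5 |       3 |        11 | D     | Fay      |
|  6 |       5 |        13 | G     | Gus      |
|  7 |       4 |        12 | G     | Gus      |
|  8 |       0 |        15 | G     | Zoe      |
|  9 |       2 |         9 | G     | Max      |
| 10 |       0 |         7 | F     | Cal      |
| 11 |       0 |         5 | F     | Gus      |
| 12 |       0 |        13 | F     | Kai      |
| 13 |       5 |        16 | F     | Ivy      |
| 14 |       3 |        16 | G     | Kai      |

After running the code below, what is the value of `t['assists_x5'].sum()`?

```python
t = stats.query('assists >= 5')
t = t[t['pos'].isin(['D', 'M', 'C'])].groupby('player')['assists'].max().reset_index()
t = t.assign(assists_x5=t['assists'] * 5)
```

filter rows where assists >= 5:
    fouls  assists pos player
0       5        7   M    Max
1       1       14   D    Ben
2       2        5   C    Ben
4       1       20   C    Max
5       3       11   D    Fay
6       5       13   G    Gus
7       4       12   G    Gus
8       0       15   G    Zoe
9       2        9   G    Max
10      0        7   F    Cal
11      0        5   F    Gus
12      0       13   F    Kai
13      5       16   F    Ivy
14      3       16   G    Kai
filter rows where pos in ['D', 'M', 'C']:
   fouls  assists pos player
0      5        7   M    Max
1      1       14   D    Ben
2      2        5   C    Ben
4      1       20   C    Max
5      3       11   D    Fay
group by player, max of assists:
player
Ben    14
Fay    11
Max    20
Name: assists, dtype: int64
reset_index():
  player  assists
0    Ben       14
1    Fay       11
2    Max       20
add column assists_x5 = t['assists'] * 5:
  player  assists  assists_x5
0    Ben       14          70
1    Fay       11          55
2    Max       20         100

225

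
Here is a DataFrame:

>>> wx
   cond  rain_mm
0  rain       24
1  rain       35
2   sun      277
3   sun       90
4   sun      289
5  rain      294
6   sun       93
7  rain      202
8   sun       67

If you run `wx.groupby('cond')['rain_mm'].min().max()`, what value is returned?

67

group by cond, min of rain_mm:
cond
rain    24
sun     67
Name: rain_mm, dtype: int64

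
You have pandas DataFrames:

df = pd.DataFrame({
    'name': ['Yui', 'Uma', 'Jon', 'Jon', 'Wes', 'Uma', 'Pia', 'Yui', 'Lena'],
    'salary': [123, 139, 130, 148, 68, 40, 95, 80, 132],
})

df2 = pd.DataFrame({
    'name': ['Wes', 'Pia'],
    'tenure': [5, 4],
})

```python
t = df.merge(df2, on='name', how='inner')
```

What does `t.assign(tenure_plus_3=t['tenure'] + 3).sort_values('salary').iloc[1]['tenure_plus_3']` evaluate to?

7

merge on 'name' (how='inner') → 2 rows:
  name  salary  tenure
0  Wes      68       5
1  Pia      95       4
add column tenure_plus_3 = t['tenure'] + 3:
  name  salary  tenure  tenure_plus_3
0  Wes      68       5              8
1  Pia      95       4              7
sort by salary:
  name  salary  tenure  tenure_plus_3
0  Wes      68       5              8
1  Pia      95       4              7
Reading off the value at position 1, column 'tenure_plus_3', we get 7.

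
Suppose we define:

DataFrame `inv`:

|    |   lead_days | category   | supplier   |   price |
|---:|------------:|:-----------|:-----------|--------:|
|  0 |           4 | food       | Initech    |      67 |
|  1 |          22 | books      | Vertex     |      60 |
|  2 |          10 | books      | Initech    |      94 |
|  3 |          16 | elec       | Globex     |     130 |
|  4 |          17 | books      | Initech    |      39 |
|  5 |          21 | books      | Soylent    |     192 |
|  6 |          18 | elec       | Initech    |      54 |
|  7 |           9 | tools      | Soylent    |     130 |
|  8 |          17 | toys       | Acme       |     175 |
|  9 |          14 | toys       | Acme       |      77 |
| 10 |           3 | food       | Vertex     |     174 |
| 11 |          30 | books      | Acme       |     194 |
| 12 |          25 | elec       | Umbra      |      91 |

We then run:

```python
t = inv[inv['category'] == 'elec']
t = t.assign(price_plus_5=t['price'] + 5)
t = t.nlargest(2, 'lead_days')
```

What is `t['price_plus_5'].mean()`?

77.5

filter rows where category == 'elec':
    lead_days category supplier  price
3          16     elec   Globex    130
6          18     elec  Initech     54
12         25     elec    Umbra     91
add column price_plus_5 = t['price'] + 5:
    lead_days category supplier  price  price_plus_5
3          16     elec   Globex    130           135
6          18     elec  Initech     54            59
12         25     elec    Umbra     91            96
take 2 rows with largest lead_days:
    lead_days category supplier  price  price_plus_5
12         25     elec    Umbra     91            96
6          18     elec  Initech     54            59
Hence 77.5.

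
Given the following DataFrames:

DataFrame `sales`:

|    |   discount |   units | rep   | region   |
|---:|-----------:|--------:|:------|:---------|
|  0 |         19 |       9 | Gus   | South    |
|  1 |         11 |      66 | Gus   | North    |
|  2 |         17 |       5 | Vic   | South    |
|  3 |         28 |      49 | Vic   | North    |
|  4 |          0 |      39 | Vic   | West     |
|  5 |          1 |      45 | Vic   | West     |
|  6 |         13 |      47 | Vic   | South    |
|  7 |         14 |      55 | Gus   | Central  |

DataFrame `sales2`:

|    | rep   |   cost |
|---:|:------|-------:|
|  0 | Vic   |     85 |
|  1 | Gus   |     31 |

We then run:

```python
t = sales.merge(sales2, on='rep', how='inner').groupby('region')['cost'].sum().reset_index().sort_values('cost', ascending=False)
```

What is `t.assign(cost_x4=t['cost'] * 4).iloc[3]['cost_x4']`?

124

merge on 'rep' (how='inner') → 8 rows:
   discount  units  rep   region  cost
0        19      9  Gus    South    31
1        11     66  Gus    North    31
2        17      5  Vic    South    85
3        28     49  Vic    North    85
4         0     39  Vic     West    85
5         1     45  Vic     West    85
6        13     47  Vic    South    85
7        14     55  Gus  Central    31
group by region, sum of cost:
region
Central     31
North      116
South      201
West       170
Name: cost, dtype: int64
reset_index():
    region  cost
0  Central    31
1    North   116
2    South   201
3     West   170
sort by cost descending:
    region  cost
2    South   201
3     West   170
1    North   116
0  Central    31
add column cost_x4 = t['cost'] * 4:
    region  cost  cost_x4
2    South   201      804
3     West   170      680
1    North   116      464
0  Central    31      124
Hence 124.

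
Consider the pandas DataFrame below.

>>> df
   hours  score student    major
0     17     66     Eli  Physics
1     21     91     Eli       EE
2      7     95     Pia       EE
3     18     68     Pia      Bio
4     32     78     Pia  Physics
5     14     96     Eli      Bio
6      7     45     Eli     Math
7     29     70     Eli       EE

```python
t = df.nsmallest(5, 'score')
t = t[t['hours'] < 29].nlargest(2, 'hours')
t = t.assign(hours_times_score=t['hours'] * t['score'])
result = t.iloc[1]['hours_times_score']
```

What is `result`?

1122

take 5 rows with smallest score:
   hours  score student    major
6      7     45     Eli     Math
0     17     66     Eli  Physics
3     18     68     Pia      Bio
7     29     70     Eli       EE
4     32     78     Pia  Physics
filter rows where hours < 29:
   hours  score student    major
6      7     45     Eli     Math
0     17     66     Eli  Physics
3     18     68     Pia      Bio
take 2 rows with largest hours:
   hours  score student    major
3     18     68     Pia      Bio
0     17     66     Eli  Physics
add column hours_times_score = t['hours'] * t['score']:
   hours  score student    major  hours_times_score
3     18     68     Pia      Bio               1224
0     17     66     Eli  Physics               1122
Finally, value at position 1, column 'hours_times_score' = 1122.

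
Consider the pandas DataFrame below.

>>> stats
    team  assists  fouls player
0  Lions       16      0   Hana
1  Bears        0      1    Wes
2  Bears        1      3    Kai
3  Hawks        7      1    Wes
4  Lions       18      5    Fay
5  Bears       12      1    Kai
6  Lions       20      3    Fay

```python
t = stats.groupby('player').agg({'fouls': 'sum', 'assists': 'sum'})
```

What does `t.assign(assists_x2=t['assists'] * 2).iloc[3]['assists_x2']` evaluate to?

14

group by player: sum(fouls), sum(assists):
        fouls  assists
player                
Fay         8       38
Hana        0       16
Kai         4       13
Wes         2        7
add column assists_x2 = t['assists'] * 2:
        fouls  assists  assists_x2
player                            
Fay         8       38          76
Hana        0       16          32
Kai         4       13          26
Wes         2        7          14
Hence 14.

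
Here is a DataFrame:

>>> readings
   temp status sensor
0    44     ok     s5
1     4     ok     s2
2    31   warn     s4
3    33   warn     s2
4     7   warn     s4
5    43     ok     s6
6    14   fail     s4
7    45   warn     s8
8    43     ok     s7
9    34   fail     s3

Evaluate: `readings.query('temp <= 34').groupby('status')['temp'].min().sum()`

25

filter rows where temp <= 34:
   temp status sensor
1     4     ok     s2
2    31   warn     s4
3    33   warn     s2
4     7   warn     s4
6    14   fail     s4
9    34   fail     s3
group by status, min of temp:
status
fail    14
ok       4
warn     7
Name: temp, dtype: int64
Hence 25.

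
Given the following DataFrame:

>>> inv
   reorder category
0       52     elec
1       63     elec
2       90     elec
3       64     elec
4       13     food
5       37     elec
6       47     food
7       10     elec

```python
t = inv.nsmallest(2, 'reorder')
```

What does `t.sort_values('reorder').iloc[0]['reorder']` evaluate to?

10

take 2 rows with smallest reorder:
   reorder category
7       10     elec
4       13     food
sort by reorder:
   reorder category
7       10     elec
4       13     food
So iloc[0]['reorder'] = 10.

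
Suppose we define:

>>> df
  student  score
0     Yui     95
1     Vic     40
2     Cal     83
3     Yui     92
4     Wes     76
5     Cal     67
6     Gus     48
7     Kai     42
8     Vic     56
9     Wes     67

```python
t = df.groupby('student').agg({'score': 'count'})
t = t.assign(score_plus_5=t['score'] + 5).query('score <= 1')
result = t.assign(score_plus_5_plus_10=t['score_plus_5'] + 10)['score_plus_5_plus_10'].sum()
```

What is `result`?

group by student, count of score:
         score
student       
Cal          2
Gus          1
Kai          1
Vic          2
Wes          2
Yui          2
add column score_plus_5 = t['score'] + 5:
         score  score_plus_5
student                     
Cal          2             7
Gus          1             6
Kai          1             6
Vic          2             7
Wes          2             7
Yui          2             7
filter rows where score <= 1:
         score  score_plus_5
student                     
Gus          1             6
Kai          1             6
add column score_plus_5_plus_10 = t['score_plus_5'] + 10:
         score  score_plus_5  score_plus_5_plus_10
student                                           
Gus          1             6                    16
Kai          1             6                    16

32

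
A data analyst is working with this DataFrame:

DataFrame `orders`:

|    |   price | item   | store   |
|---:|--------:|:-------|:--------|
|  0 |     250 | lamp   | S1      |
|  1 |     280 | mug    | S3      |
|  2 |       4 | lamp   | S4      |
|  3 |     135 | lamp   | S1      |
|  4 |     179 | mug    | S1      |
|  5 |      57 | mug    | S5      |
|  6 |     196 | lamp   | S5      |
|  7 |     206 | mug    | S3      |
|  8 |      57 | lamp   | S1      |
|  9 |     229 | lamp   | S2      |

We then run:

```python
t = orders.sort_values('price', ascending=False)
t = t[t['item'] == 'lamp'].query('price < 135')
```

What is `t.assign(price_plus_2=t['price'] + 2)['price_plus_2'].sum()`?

65

sort by price descending:
   price  item store
1    280   mug    S3
0    250  lamp    S1
9    229  lamp    S2
7    206   mug    S3
6    196  lamp    S5
4    179   mug    S1
3    135  lamp    S1
5     57   mug    S5
8     57  lamp    S1
2      4  lamp    S4
filter rows where item == 'lamp':
   price  item store
0    250  lamp    S1
9    229  lamp    S2
6    196  lamp    S5
3    135  lamp    S1
8     57  lamp    S1
2      4  lamp    S4
filter rows where price < 135:
   price  item store
8     57  lamp    S1
2      4  lamp    S4
add column price_plus_2 = t['price'] + 2:
   price  item store  price_plus_2
8     57  lamp    S1            59
2      4  lamp    S4             6
The sum of column 'price_plus_2' is 65.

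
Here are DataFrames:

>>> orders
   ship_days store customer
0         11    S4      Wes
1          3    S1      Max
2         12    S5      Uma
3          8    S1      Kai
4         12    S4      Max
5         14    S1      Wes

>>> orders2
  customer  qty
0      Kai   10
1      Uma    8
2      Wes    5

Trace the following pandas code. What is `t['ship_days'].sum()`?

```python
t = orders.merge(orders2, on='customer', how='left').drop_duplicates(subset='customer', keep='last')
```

merge on 'customer' (how='left') → 6 rows:
   ship_days store customer   qty
0         11    S4      Wes   5.0
1          3    S1      Max   NaN
2         12    S5      Uma   8.0
3          8    S1      Kai  10.0
4         12    S4      Max   NaN
5         14    S1      Wes   5.0
drop duplicate customer (keep=last):
   ship_days store customer   qty
2         12    S5      Uma   8.0
3          8    S1      Kai  10.0
4         12    S4      Max   NaN
5         14    S1      Wes   5.0
Then the sum of column 'ship_days': 46

46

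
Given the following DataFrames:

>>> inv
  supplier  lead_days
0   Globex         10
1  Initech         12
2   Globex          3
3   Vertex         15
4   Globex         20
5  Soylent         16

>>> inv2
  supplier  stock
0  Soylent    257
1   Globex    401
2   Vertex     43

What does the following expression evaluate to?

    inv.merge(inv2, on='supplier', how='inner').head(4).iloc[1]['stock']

401

merge on 'supplier' (how='inner') → 5 rows:
  supplier  lead_days  stock
0   Globex         10    401
1   Globex          3    401
2   Vertex         15     43
3   Globex         20    401
4  Soylent         16    257
take first 4 rows:
  supplier  lead_days  stock
0   Globex         10    401
1   Globex          3    401
2   Vertex         15     43
3   Globex         20    401
The value at position 1, column 'stock' is 401.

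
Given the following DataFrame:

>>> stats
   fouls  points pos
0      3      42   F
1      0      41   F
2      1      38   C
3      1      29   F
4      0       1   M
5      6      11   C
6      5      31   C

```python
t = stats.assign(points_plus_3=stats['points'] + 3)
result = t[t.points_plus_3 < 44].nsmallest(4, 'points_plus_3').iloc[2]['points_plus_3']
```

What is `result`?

32

add column points_plus_3 = stats['points'] + 3:
   fouls  points pos  points_plus_3
0      3      42   F             45
1      0      41   F             44
2      1      38   C             41
3      1      29   F             32
4      0       1   M              4
5      6      11   C             14
6      5      31   C             34
filter rows where points_plus_3 < 44:
   fouls  points pos  points_plus_3
2      1      38   C             41
3      1      29   F             32
4      0       1   M              4
5      6      11   C             14
6      5      31   C             34
take 4 rows with smallest points_plus_3:
   fouls  points pos  points_plus_3
4      0       1   M              4
5      6      11   C             14
3      1      29   F             32
6      5      31   C             34
Reading off the value at position 2, column 'points_plus_3', we get 32.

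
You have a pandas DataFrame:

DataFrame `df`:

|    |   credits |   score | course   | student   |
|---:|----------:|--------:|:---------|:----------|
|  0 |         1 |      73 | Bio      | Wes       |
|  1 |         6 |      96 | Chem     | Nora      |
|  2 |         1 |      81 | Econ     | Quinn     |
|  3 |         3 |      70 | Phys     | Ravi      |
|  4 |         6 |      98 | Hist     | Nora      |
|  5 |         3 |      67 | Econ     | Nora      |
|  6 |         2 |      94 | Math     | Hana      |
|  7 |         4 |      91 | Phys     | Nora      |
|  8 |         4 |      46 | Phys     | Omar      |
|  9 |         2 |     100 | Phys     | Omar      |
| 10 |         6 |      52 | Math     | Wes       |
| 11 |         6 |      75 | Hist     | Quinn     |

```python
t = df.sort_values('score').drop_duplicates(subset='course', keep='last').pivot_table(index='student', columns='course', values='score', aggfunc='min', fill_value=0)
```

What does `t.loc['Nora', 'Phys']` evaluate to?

sort by score:
    credits  score course student
8         4     46   Phys    Omar
10        6     52   Math     Wes
5         3     67   Econ    Nora
3         3     70   Phys    Ravi
0         1     73    Bio     Wes
11        6     75   Hist   Quinn
2         1     81   Econ   Quinn
7         4     91   Phys    Nora
6         2     94   Math    Hana
1         6     96   Chem    Nora
4         6     98   Hist    Nora
9         2    100   Phys    Omar
drop duplicate course (keep=last):
   credits  score course student
0        1     73    Bio     Wes
2        1     81   Econ   Quinn
6        2     94   Math    Hana
1        6     96   Chem    Nora
4        6     98   Hist    Nora
9        2    100   Phys    Omar
pivot: rows=student, cols=course, min(score):
course   Bio  Chem  Econ  Hist  Math  Phys
student                                   
Hana       0     0     0     0    94     0
Nora       0    96     0    98     0     0
Omar       0     0     0     0     0   100
Quinn      0     0    81     0     0     0
Wes       73     0     0     0     0     0

0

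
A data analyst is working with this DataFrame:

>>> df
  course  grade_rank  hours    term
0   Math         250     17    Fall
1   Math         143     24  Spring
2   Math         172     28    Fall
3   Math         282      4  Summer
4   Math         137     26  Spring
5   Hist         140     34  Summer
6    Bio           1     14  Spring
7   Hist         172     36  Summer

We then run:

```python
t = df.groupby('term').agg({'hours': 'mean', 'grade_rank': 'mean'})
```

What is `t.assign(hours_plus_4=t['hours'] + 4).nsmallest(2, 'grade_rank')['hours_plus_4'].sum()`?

group by term: mean(hours), mean(grade_rank):
            hours  grade_rank
term                         
Fall    22.500000  211.000000
Spring  21.333333   93.666667
Summer  24.666667  198.000000
add column hours_plus_4 = t['hours'] + 4:
            hours  grade_rank  hours_plus_4
term                                       
Fall    22.500000  211.000000     26.500000
Spring  21.333333   93.666667     25.333333
Summer  24.666667  198.000000     28.666667
take 2 rows with smallest grade_rank:
            hours  grade_rank  hours_plus_4
term                                       
Spring  21.333333   93.666667     25.333333
Summer  24.666667  198.000000     28.666667

54.0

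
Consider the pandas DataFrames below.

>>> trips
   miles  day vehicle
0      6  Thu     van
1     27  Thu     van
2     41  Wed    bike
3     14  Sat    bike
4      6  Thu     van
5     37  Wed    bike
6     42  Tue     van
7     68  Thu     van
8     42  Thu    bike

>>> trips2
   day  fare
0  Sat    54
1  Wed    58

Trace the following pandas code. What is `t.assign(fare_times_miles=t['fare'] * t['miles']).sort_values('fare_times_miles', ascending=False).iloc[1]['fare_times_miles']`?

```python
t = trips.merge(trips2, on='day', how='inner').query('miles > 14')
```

2146

merge on 'day' (how='inner') → 3 rows:
   miles  day vehicle  fare
0     41  Wed    bike    58
1     14  Sat    bike    54
2     37  Wed    bike    58
filter rows where miles > 14:
   miles  day vehicle  fare
0     41  Wed    bike    58
2     37  Wed    bike    58
add column fare_times_miles = t['fare'] * t['miles']:
   miles  day vehicle  fare  fare_times_miles
0     41  Wed    bike    58              2378
2     37  Wed    bike    58              2146
sort by fare_times_miles descending:
   miles  day vehicle  fare  fare_times_miles
0     41  Wed    bike    58              2378
2     37  Wed    bike    58              2146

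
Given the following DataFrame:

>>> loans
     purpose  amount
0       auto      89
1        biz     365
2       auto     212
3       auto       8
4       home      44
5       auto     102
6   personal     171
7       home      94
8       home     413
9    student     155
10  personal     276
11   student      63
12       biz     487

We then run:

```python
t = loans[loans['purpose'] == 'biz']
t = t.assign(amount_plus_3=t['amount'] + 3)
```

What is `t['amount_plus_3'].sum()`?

858

filter rows where purpose == 'biz':
   purpose  amount
1      biz     365
12     biz     487
add column amount_plus_3 = t['amount'] + 3:
   purpose  amount  amount_plus_3
1      biz     365            368
12     biz     487            490
Finally, sum of column 'amount_plus_3' = 858.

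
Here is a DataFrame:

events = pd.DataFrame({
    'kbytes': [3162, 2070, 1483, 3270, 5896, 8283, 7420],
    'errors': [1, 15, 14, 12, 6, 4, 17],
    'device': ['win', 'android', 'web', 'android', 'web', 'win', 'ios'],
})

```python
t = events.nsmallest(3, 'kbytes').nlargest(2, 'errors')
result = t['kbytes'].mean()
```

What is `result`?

1776.5

take 3 rows with smallest kbytes:
   kbytes  errors   device
2    1483      14      web
1    2070      15  android
0    3162       1      win
take 2 rows with largest errors:
   kbytes  errors   device
1    2070      15  android
2    1483      14      web
Then the mean of column 'kbytes': 1776.5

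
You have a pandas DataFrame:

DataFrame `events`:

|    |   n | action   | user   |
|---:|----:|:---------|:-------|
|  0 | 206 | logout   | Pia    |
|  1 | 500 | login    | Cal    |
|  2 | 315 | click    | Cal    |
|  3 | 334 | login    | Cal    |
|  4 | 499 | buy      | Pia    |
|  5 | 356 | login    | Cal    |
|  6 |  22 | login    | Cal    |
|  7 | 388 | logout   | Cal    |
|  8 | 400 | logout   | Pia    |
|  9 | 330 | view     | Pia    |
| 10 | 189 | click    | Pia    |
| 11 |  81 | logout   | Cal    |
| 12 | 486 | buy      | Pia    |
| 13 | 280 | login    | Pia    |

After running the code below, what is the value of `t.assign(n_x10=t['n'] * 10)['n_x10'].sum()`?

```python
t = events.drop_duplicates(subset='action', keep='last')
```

drop duplicate action (keep=last):
      n  action user
9   330    view  Pia
10  189   click  Pia
11   81  logout  Cal
12  486     buy  Pia
13  280   login  Pia
add column n_x10 = t['n'] * 10:
      n  action user  n_x10
9   330    view  Pia   3300
10  189   click  Pia   1890
11   81  logout  Cal    810
12  486     buy  Pia   4860
13  280   login  Pia   2800

13660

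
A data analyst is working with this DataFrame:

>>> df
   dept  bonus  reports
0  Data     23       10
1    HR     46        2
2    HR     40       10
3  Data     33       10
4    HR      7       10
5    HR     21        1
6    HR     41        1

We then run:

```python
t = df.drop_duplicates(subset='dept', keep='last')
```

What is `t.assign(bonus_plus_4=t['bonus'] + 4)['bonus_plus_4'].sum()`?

drop duplicate dept (keep=last):
   dept  bonus  reports
3  Data     33       10
6    HR     41        1
add column bonus_plus_4 = t['bonus'] + 4:
   dept  bonus  reports  bonus_plus_4
3  Data     33       10            37
6    HR     41        1            45

82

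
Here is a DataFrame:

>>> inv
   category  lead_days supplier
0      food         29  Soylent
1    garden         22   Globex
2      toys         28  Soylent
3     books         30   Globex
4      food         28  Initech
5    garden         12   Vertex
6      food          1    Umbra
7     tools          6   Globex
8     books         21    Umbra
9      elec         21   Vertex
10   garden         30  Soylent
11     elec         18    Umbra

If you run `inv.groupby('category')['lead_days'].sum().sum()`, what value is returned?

group by category, sum of lead_days:
category
books     51
elec      39
food      58
garden    64
tools      6
toys      28
Name: lead_days, dtype: int64

246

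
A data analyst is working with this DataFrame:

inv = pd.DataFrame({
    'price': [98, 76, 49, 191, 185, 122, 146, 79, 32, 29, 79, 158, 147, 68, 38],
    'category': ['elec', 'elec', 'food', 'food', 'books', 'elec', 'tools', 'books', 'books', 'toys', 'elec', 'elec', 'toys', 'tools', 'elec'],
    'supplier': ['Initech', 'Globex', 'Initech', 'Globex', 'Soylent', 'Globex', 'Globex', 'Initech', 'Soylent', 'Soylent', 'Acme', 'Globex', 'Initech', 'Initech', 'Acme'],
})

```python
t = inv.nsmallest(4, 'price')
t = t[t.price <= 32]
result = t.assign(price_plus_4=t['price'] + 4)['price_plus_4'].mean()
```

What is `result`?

take 4 rows with smallest price:
    price category supplier
9      29     toys  Soylent
8      32    books  Soylent
14     38     elec     Acme
2      49     food  Initech
filter rows where price <= 32:
   price category supplier
9     29     toys  Soylent
8     32    books  Soylent
add column price_plus_4 = t['price'] + 4:
   price category supplier  price_plus_4
9     29     toys  Soylent            33
8     32    books  Soylent            36
So mean() = 34.5.

34.5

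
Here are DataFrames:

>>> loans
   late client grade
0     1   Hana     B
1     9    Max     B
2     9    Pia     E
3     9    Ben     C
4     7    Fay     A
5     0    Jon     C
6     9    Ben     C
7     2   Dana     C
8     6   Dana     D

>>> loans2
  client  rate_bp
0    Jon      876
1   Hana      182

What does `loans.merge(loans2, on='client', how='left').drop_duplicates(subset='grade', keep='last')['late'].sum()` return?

33

merge on 'client' (how='left') → 9 rows:
   late client grade  rate_bp
0     1   Hana     B    182.0
1     9    Max     B      NaN
2     9    Pia     E      NaN
3     9    Ben     C      NaN
4     7    Fay     A      NaN
5     0    Jon     C    876.0
6     9    Ben     C      NaN
7     2   Dana     C      NaN
8     6   Dana     D      NaN
drop duplicate grade (keep=last):
   late client grade  rate_bp
1     9    Max     B      NaN
2     9    Pia     E      NaN
4     7    Fay     A      NaN
7     2   Dana     C      NaN
8     6   Dana     D      NaN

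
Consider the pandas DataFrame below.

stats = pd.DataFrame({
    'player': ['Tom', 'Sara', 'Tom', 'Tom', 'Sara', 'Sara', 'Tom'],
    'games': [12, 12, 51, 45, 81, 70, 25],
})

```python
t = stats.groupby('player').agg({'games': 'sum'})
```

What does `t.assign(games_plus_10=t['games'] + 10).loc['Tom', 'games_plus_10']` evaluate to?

143

group by player, sum of games:
        games
player       
Sara      163
Tom       133
add column games_plus_10 = t['games'] + 10:
        games  games_plus_10
player                      
Sara      163            173
Tom       133            143
Finally, value at row 'Tom', column 'games_plus_10' = 143.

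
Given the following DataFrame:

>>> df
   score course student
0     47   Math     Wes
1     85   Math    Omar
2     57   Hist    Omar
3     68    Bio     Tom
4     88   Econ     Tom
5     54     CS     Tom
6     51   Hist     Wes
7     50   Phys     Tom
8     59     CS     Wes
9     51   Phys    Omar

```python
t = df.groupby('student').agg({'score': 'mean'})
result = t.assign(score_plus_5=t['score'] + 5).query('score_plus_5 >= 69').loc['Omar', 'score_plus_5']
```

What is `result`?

69.3333333333

group by student, mean of score:
             score
student           
Omar     64.333333
Tom      65.000000
Wes      52.333333
add column score_plus_5 = t['score'] + 5:
             score  score_plus_5
student                         
Omar     64.333333     69.333333
Tom      65.000000     70.000000
Wes      52.333333     57.333333
filter rows where score_plus_5 >= 69:
             score  score_plus_5
student                         
Omar     64.333333     69.333333
Tom      65.000000     70.000000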